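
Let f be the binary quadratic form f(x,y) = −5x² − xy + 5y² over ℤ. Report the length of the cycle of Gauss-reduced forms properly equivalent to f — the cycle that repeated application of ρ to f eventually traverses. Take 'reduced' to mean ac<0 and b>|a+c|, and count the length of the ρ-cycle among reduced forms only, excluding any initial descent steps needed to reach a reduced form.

D = 101, ⌊√D⌋ = 10
descent: ρ → (5,1,-5)  [lands on river]
river: ρ → (-5,9,1)
river: ρ → (1,9,-5)
river: ρ → (-5,1,5)
river: ρ → (5,9,-1)
river: ρ → (-1,9,5)
ρ-cycle length = 6 (tail of 1 descent step not counted)

6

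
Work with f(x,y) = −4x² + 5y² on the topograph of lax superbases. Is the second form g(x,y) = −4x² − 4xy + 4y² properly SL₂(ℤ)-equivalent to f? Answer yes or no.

D₁ = 80, D₂ = 80
river cycle of f (length 2): (-4, 8, 1), (1, 8, -4)
river cycle of g (length 2): (4, 4, -4), (-4, 4, 4)
cycles differ ⇒ inequivalent

no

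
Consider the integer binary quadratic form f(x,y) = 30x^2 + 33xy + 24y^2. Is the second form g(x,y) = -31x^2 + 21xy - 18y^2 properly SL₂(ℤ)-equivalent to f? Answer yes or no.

D₁ = -1791, D₂ = -1791
f: translate: b→-27 (≡33 mod 60), so (30,33,24)→(30,-27,21)
f: flip: (30,-27,21)→(21,27,30)
f: translate: b→-15 (≡27 mod 42), so (21,27,30)→(21,-15,24)
f: reduced (well bottom): (21,-15,24) with a≤c, −a<b≤a
g is negative-definite; reduce −g:
−g: flip: (31,-21,18)→(18,21,31)
−g: translate: b→-15 (≡21 mod 36), so (18,21,31)→(18,-15,28)
−g: reduced (well bottom): (18,-15,28) with a≤c, −a<b≤a
flip sign back: reduced form of g is (-18,15,-28)
reduced forms (21, -15, 24) vs (-18, 15, -28) ⇒ inequivalent

no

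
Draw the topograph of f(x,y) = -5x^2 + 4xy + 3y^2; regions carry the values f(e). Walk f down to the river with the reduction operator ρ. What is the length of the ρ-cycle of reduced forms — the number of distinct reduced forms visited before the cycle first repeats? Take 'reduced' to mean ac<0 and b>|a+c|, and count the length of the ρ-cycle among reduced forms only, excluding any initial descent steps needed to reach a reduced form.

D = 76, ⌊√D⌋ = 8
river: ρ → (3,8,-1)
river: ρ → (-1,8,3)
river: ρ → (3,4,-5)
river: ρ → (-5,6,2)
river: ρ → (2,6,-5)
river: ρ → (-5,4,3)
ρ-cycle length = 6 (tail of 0 descent steps not counted)

6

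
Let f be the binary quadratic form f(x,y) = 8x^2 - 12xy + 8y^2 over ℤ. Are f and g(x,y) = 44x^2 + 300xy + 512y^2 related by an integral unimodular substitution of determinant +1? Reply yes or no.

D₁ = -112, D₂ = -112
f: translate: b→4 (≡-12 mod 16), so (8,-12,8)→(8,4,4)
f: flip: (8,4,4)→(4,-4,8)
f: translate: b→4 (≡-4 mod 8), so (4,-4,8)→(4,4,8)
f: reduced (well bottom): (4,4,8) with a≤c, −a<b≤a
g: translate: b→36 (≡300 mod 88), so (44,300,512)→(44,36,8)
g: flip: (44,36,8)→(8,-36,44)
g: translate: b→-4 (≡-36 mod 16), so (8,-36,44)→(8,-4,4)
g: flip: (8,-4,4)→(4,4,8)
g: reduced (well bottom): (4,4,8) with a≤c, −a<b≤a
reduced forms (4, 4, 8) vs (4, 4, 8) ⇒ equivalent

yes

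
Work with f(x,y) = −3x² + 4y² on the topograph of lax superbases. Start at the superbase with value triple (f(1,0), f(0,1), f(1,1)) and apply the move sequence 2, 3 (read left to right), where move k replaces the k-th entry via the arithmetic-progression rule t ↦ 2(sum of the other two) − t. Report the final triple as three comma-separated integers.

start (-3,4,1) = (f(1,0),f(0,1),f(1,1))
replace slot 2: 2·((-3)+1) − 4 = -8 → (-3,-8,1)
replace slot 3: 2·((-3)+(-8)) − 1 = -23 → (-3,-8,-23)

-3,-8,-23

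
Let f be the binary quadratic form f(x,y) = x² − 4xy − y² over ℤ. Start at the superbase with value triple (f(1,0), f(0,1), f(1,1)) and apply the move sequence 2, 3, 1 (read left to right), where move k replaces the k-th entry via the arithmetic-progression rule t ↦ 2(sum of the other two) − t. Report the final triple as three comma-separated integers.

start (1,-1,-4) = (f(1,0),f(0,1),f(1,1))
replace slot 2: 2·(1+(-4)) − (-1) = -5 → (1,-5,-4)
replace slot 3: 2·(1+(-5)) − (-4) = -4 → (1,-5,-4)
replace slot 1: 2·((-5)+(-4)) − 1 = -19 → (-19,-5,-4)

-19,-5,-4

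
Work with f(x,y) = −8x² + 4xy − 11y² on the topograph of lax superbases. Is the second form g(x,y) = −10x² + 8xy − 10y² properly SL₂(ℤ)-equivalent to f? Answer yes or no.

D₁ = -336, D₂ = -336
f is negative-definite; reduce −f:
−f: reduced (well bottom): (8,-4,11) with a≤c, −a<b≤a
flip sign back: reduced form of f is (-8,4,-11)
g is negative-definite; reduce −g:
−g: flip: (10,-8,10)→(10,8,10)
−g: reduced (well bottom): (10,8,10) with a≤c, −a<b≤a
flip sign back: reduced form of g is (-10,-8,-10)
reduced forms (-8, 4, -11) vs (-10, -8, -10) ⇒ inequivalent

no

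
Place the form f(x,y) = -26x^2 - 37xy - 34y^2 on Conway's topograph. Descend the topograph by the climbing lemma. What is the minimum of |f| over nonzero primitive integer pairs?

translate: b→-15 (≡37 mod 52), so (26,37,34)→(26,-15,23)
flip: (26,-15,23)→(23,15,26)
reduced (well bottom): (23,15,26) with a≤c, −a<b≤a
well minimum |f| = |-23| = 23 (negative-definite)

23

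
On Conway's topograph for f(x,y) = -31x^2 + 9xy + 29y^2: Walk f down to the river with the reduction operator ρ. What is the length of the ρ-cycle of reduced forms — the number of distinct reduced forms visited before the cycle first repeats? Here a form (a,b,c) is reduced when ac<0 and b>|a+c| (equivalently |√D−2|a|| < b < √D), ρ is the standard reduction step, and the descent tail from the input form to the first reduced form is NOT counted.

D = 3677, ⌊√D⌋ = 60
river: ρ → (29,49,-11)
river: ρ → (-11,39,49)
river: ρ → (49,59,-1)
river: ρ → (-1,59,49)
river: ρ → (49,39,-11)
river: ρ → (-11,49,29)
river: ρ → (29,9,-31)
river: ρ → (-31,53,7)
river: ρ → (7,59,-7)
river: ρ → (-7,53,31)
river: ρ → (31,9,-29)
river: ρ → (-29,49,11)
river: ρ → (11,39,-49)
river: ρ → (-49,59,1)
river: ρ → (1,59,-49)
river: ρ → (-49,39,11)
river: ρ → (11,49,-29)
river: ρ → (-29,9,31)
river: ρ → (31,53,-7)
river: ρ → (-7,59,7)
river: ρ → (7,53,-31)
river: ρ → (-31,9,29)
ρ-cycle length = 22 (tail of 0 descent steps not counted)

22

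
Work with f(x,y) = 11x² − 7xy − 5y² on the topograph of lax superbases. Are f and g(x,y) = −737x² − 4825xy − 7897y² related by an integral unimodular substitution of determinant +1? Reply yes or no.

D₁ = 269, D₂ = 269
river cycle of f (length 10): (-5, 7, 11), (11, 15, -1), (-1, 15, 11), (11, 7, -5), (-5, 13, 5), (5, 7, -11), (-11, 15, 1), (1, 15, -11), (-11, 7, 5), (5, 13, -5)
river cycle of g (length 10): (-5, 7, 11), (11, 15, -1), (-1, 15, 11), (11, 7, -5), (-5, 13, 5), (5, 7, -11), (-11, 15, 1), (1, 15, -11), (-11, 7, 5), (5, 13, -5)
cycles coincide ⇒ equivalent

yes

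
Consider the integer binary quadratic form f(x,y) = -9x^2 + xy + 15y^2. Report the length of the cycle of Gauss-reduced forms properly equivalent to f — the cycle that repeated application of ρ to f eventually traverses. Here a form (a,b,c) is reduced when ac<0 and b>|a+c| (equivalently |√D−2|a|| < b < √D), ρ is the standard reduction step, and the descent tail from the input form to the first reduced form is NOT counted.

D = 541, ⌊√D⌋ = 23
descent: ρ → (15,-1,-9)
descent: ρ → (-9,19,5)  [lands on river]
river: ρ → (5,21,-5)
river: ρ → (-5,19,9)
river: ρ → (9,17,-7)
river: ρ → (-7,11,15)
river: ρ → (15,19,-3)
river: ρ → (-3,23,1)
river: ρ → (1,23,-3)
river: ρ → (-3,19,15)
river: ρ → (15,11,-7)
river: ρ → (-7,17,9)
river: ρ → (9,19,-5)
river: ρ → (-5,21,5)
river: ρ → (5,19,-9)
river: ρ → (-9,17,7)
river: ρ → (7,11,-15)
river: ρ → (-15,19,3)
river: ρ → (3,23,-1)
river: ρ → (-1,23,3)
river: ρ → (3,19,-15)
river: ρ → (-15,11,7)
river: ρ → (7,17,-9)
ρ-cycle length = 22 (tail of 2 descent steps not counted)

22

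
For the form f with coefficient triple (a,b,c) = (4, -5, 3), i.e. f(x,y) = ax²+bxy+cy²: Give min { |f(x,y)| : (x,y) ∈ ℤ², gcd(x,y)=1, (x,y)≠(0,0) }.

translate: b→3 (≡-5 mod 8), so (4,-5,3)→(4,3,2)
flip: (4,3,2)→(2,-3,4)
translate: b→1 (≡-3 mod 4), so (2,-3,4)→(2,1,3)
reduced (well bottom): (2,1,3) with a≤c, −a<b≤a
well minimum = a = 2

2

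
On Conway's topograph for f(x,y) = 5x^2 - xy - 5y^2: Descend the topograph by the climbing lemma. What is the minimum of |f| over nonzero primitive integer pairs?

descent: ρ → (-5,1,5)  [lands on river]
river: ρ → (5,9,-1)
river: ρ → (-1,9,5)
river: ρ → (5,1,-5)
river: ρ → (-5,9,1)
river: ρ → (1,9,-5)
closes: descent 1, river 6
min |a| on river = 1

1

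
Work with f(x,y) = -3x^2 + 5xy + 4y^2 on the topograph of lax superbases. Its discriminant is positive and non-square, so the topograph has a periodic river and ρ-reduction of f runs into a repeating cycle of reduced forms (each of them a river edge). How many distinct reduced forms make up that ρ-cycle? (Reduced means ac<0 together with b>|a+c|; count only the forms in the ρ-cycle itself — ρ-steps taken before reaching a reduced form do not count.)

D = 73, ⌊√D⌋ = 8
river: ρ → (4,3,-4)
river: ρ → (-4,5,3)
river: ρ → (3,7,-2)
river: ρ → (-2,5,6)
river: ρ → (6,7,-1)
river: ρ → (-1,7,6)
river: ρ → (6,5,-2)
river: ρ → (-2,7,3)
river: ρ → (3,5,-4)
river: ρ → (-4,3,4)
river: ρ → (4,5,-3)
river: ρ → (-3,7,2)
river: ρ → (2,5,-6)
river: ρ → (-6,7,1)
river: ρ → (1,7,-6)
river: ρ → (-6,5,2)
river: ρ → (2,7,-3)
river: ρ → (-3,5,4)
ρ-cycle length = 18 (tail of 0 descent steps not counted)

18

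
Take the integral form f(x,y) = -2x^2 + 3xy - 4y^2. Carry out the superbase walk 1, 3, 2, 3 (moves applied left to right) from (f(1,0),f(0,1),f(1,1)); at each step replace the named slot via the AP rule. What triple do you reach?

start (-2,-4,-3) = (f(1,0),f(0,1),f(1,1))
replace slot 1: 2·((-4)+(-3)) − (-2) = -12 → (-12,-4,-3)
replace slot 3: 2·((-12)+(-4)) − (-3) = -29 → (-12,-4,-29)
replace slot 2: 2·((-12)+(-29)) − (-4) = -78 → (-12,-78,-29)
replace slot 3: 2·((-12)+(-78)) − (-29) = -151 → (-12,-78,-151)

-12,-78,-151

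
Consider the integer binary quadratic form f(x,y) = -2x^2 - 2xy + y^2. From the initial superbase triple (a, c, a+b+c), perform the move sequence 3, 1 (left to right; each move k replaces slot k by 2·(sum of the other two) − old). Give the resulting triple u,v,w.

start (-2,1,-3) = (f(1,0),f(0,1),f(1,1))
replace slot 3: 2·((-2)+1) − (-3) = 1 → (-2,1,1)
replace slot 1: 2·(1+1) − (-2) = 6 → (6,1,1)

6,1,1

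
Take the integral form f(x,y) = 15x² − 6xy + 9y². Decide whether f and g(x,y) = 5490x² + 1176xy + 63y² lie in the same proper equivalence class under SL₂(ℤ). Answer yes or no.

D₁ = -504, D₂ = -504
f: flip: (15,-6,9)→(9,6,15)
f: reduced (well bottom): (9,6,15) with a≤c, −a<b≤a
g: flip: (5490,1176,63)→(63,-1176,5490)
g: translate: b→-42 (≡-1176 mod 126), so (63,-1176,5490)→(63,-42,9)
g: flip: (63,-42,9)→(9,42,63)
g: translate: b→6 (≡42 mod 18), so (9,42,63)→(9,6,15)
g: reduced (well bottom): (9,6,15) with a≤c, −a<b≤a
reduced forms (9, 6, 15) vs (9, 6, 15) ⇒ equivalent

yes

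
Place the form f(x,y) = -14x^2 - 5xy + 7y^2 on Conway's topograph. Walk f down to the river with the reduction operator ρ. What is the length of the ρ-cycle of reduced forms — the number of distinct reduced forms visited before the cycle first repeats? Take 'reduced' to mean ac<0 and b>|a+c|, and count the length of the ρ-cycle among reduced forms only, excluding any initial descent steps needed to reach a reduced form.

D = 417, ⌊√D⌋ = 20
descent: ρ → (7,19,-2)  [lands on river]
river: ρ → (-2,17,16)
river: ρ → (16,15,-3)
river: ρ → (-3,15,16)
river: ρ → (16,17,-2)
river: ρ → (-2,19,7)
river: ρ → (7,9,-12)
river: ρ → (-12,15,4)
river: ρ → (4,17,-8)
river: ρ → (-8,15,6)
river: ρ → (6,9,-14)
river: ρ → (-14,19,1)
river: ρ → (1,19,-14)
river: ρ → (-14,9,6)
river: ρ → (6,15,-8)
river: ρ → (-8,17,4)
river: ρ → (4,15,-12)
river: ρ → (-12,9,7)
ρ-cycle length = 18 (tail of 1 descent step not counted)

18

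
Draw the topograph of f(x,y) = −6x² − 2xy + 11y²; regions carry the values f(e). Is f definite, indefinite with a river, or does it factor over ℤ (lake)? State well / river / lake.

D = b²−4ac = (-2)² − 4·(-6)·11 = 268
D > 0 non-square ⇒ indefinite ⇒ periodic river

river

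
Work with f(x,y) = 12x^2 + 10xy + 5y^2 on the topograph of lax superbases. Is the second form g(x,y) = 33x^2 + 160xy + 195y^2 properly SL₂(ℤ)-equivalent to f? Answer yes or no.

D₁ = -140, D₂ = -140
f: flip: (12,10,5)→(5,-10,12)
f: translate: b→0 (≡-10 mod 10), so (5,-10,12)→(5,0,7)
f: reduced (well bottom): (5,0,7) with a≤c, −a<b≤a
g: translate: b→28 (≡160 mod 66), so (33,160,195)→(33,28,7)
g: flip: (33,28,7)→(7,-28,33)
g: translate: b→0 (≡-28 mod 14), so (7,-28,33)→(7,0,5)
g: flip: (7,0,5)→(5,0,7)
g: reduced (well bottom): (5,0,7) with a≤c, −a<b≤a
reduced forms (5, 0, 7) vs (5, 0, 7) ⇒ equivalent

yes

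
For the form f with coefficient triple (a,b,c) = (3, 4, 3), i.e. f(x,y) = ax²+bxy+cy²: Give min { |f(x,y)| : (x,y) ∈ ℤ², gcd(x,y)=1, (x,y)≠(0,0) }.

translate: b→-2 (≡4 mod 6), so (3,4,3)→(3,-2,2)
flip: (3,-2,2)→(2,2,3)
reduced (well bottom): (2,2,3) with a≤c, −a<b≤a
well minimum = a = 2

2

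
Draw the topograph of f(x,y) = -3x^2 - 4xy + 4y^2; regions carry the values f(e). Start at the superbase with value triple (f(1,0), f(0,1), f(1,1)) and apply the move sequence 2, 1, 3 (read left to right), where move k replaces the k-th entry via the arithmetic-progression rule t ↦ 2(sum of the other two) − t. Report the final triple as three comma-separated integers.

start (-3,4,-3) = (f(1,0),f(0,1),f(1,1))
replace slot 2: 2·((-3)+(-3)) − 4 = -16 → (-3,-16,-3)
replace slot 1: 2·((-16)+(-3)) − (-3) = -35 → (-35,-16,-3)
replace slot 3: 2·((-35)+(-16)) − (-3) = -99 → (-35,-16,-99)

-35,-16,-99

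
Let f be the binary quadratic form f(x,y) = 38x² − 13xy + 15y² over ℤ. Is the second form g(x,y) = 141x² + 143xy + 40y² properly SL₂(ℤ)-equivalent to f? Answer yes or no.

D₁ = -2111, D₂ = -2111
f: flip: (38,-13,15)→(15,13,38)
f: reduced (well bottom): (15,13,38) with a≤c, −a<b≤a
g: translate: b→-139 (≡143 mod 282), so (141,143,40)→(141,-139,38)
g: flip: (141,-139,38)→(38,139,141)
g: translate: b→-13 (≡139 mod 76), so (38,139,141)→(38,-13,15)
g: flip: (38,-13,15)→(15,13,38)
g: reduced (well bottom): (15,13,38) with a≤c, −a<b≤a
reduced forms (15, 13, 38) vs (15, 13, 38) ⇒ equivalent

yes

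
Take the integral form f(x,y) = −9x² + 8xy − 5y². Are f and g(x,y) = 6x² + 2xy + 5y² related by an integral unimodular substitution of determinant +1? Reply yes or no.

D₁ = -116, D₂ = -116
f is negative-definite; reduce −f:
−f: flip: (9,-8,5)→(5,8,9)
−f: translate: b→-2 (≡8 mod 10), so (5,8,9)→(5,-2,6)
−f: reduced (well bottom): (5,-2,6) with a≤c, −a<b≤a
flip sign back: reduced form of f is (-5,2,-6)
g: flip: (6,2,5)→(5,-2,6)
g: reduced (well bottom): (5,-2,6) with a≤c, −a<b≤a
reduced forms (-5, 2, -6) vs (5, -2, 6) ⇒ inequivalent

no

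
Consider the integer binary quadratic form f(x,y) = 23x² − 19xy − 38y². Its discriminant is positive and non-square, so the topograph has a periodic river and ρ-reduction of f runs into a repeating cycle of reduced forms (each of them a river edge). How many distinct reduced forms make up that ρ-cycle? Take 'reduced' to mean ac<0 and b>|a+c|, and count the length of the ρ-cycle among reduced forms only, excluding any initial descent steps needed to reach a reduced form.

D = 3857, ⌊√D⌋ = 62
descent: ρ → (-38,19,23)  [lands on river]
river: ρ → (23,27,-34)
river: ρ → (-34,41,16)
river: ρ → (16,55,-13)
river: ρ → (-13,49,28)
river: ρ → (28,7,-34)
river: ρ → (-34,61,1)
river: ρ → (1,61,-34)
river: ρ → (-34,7,28)
river: ρ → (28,49,-13)
river: ρ → (-13,55,16)
river: ρ → (16,41,-34)
river: ρ → (-34,27,23)
river: ρ → (23,19,-38)
river: ρ → (-38,57,4)
river: ρ → (4,55,-52)
river: ρ → (-52,49,7)
river: ρ → (7,49,-52)
river: ρ → (-52,55,4)
river: ρ → (4,57,-38)
ρ-cycle length = 20 (tail of 1 descent step not counted)

20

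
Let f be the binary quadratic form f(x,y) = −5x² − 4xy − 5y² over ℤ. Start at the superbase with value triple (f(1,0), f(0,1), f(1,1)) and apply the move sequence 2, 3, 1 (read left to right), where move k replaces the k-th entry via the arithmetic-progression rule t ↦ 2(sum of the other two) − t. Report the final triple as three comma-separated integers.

start (-5,-5,-14) = (f(1,0),f(0,1),f(1,1))
replace slot 2: 2·((-5)+(-14)) − (-5) = -33 → (-5,-33,-14)
replace slot 3: 2·((-5)+(-33)) − (-14) = -62 → (-5,-33,-62)
replace slot 1: 2·((-33)+(-62)) − (-5) = -185 → (-185,-33,-62)

-185,-33,-62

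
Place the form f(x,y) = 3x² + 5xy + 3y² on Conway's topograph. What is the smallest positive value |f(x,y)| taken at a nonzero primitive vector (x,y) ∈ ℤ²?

translate: b→-1 (≡5 mod 6), so (3,5,3)→(3,-1,1)
flip: (3,-1,1)→(1,1,3)
reduced (well bottom): (1,1,3) with a≤c, −a<b≤a
well minimum = a = 1

1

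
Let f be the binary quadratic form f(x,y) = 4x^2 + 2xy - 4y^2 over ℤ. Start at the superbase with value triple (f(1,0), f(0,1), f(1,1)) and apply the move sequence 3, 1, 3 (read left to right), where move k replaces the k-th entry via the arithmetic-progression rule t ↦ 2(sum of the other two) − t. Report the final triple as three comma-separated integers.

start (4,-4,2) = (f(1,0),f(0,1),f(1,1))
replace slot 3: 2·(4+(-4)) − 2 = -2 → (4,-4,-2)
replace slot 1: 2·((-4)+(-2)) − 4 = -16 → (-16,-4,-2)
replace slot 3: 2·((-16)+(-4)) − (-2) = -38 → (-16,-4,-38)

-16,-4,-38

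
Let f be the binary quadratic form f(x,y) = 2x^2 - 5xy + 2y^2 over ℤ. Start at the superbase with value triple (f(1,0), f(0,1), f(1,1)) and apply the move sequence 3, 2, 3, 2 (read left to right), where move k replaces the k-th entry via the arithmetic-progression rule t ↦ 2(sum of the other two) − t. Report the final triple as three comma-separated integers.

start (2,2,-1) = (f(1,0),f(0,1),f(1,1))
replace slot 3: 2·(2+2) − (-1) = 9 → (2,2,9)
replace slot 2: 2·(2+9) − 2 = 20 → (2,20,9)
replace slot 3: 2·(2+20) − 9 = 35 → (2,20,35)
replace slot 2: 2·(2+35) − 20 = 54 → (2,54,35)

2,54,35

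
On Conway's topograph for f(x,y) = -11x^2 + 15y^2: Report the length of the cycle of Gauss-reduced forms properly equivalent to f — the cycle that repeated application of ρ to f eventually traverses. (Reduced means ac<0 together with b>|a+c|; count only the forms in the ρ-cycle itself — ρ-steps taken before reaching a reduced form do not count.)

D = 660, ⌊√D⌋ = 25
descent: ρ → (15,0,-11)
descent: ρ → (-11,22,4)  [lands on river]
river: ρ → (4,18,-21)
river: ρ → (-21,24,1)
river: ρ → (1,24,-21)
river: ρ → (-21,18,4)
river: ρ → (4,22,-11)
ρ-cycle length = 6 (tail of 2 descent steps not counted)

6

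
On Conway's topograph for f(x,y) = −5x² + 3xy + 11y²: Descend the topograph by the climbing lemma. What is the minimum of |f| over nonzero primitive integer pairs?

descent: ρ → (11,-3,-5)
descent: ρ → (-5,13,3)  [lands on river]
river: ρ → (3,11,-9)
river: ρ → (-9,7,5)
river: ρ → (5,13,-3)
river: ρ → (-3,11,9)
river: ρ → (9,7,-5)
closes: descent 2, river 6
min |a| on river = 3

3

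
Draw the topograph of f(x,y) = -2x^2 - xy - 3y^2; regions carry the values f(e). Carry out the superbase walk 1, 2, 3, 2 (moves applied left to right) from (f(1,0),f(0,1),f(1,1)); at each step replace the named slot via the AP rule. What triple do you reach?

start (-2,-3,-6) = (f(1,0),f(0,1),f(1,1))
replace slot 1: 2·((-3)+(-6)) − (-2) = -16 → (-16,-3,-6)
replace slot 2: 2·((-16)+(-6)) − (-3) = -41 → (-16,-41,-6)
replace slot 3: 2·((-16)+(-41)) − (-6) = -108 → (-16,-41,-108)
replace slot 2: 2·((-16)+(-108)) − (-41) = -207 → (-16,-207,-108)

-16,-207,-108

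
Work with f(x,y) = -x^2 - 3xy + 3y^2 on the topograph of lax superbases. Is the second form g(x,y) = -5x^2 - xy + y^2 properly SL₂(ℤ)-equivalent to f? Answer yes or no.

D₁ = 21, D₂ = 21
river cycle of f (length 2): (3, 3, -1), (-1, 3, 3)
river cycle of g (length 2): (1, 3, -3), (-3, 3, 1)
cycles differ ⇒ inequivalent

no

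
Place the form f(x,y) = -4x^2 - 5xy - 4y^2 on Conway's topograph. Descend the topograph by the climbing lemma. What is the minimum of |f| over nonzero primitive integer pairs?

translate: b→-3 (≡5 mod 8), so (4,5,4)→(4,-3,3)
flip: (4,-3,3)→(3,3,4)
reduced (well bottom): (3,3,4) with a≤c, −a<b≤a
well minimum |f| = |-3| = 3 (negative-definite)

3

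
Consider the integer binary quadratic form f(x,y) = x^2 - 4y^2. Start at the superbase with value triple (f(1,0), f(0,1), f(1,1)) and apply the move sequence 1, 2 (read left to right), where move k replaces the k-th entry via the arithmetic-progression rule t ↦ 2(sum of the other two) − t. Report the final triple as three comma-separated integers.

start (1,-4,-3) = (f(1,0),f(0,1),f(1,1))
replace slot 1: 2·((-4)+(-3)) − 1 = -15 → (-15,-4,-3)
replace slot 2: 2·((-15)+(-3)) − (-4) = -32 → (-15,-32,-3)

-15,-32,-3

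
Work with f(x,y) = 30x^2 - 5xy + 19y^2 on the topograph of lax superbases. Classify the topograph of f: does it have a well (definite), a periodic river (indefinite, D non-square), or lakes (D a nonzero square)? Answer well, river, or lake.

D = b²−4ac = (-5)² − 4·30·19 = -2255
D < 0 ⇒ definite ⇒ every region one sign ⇒ single well

well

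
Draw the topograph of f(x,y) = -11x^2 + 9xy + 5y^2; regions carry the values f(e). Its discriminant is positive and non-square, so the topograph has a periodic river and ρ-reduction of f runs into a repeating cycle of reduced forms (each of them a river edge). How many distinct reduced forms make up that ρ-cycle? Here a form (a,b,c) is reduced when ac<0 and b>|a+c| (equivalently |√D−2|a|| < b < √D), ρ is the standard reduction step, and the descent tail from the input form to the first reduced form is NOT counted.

D = 301, ⌊√D⌋ = 17
river: ρ → (5,11,-9)
river: ρ → (-9,7,7)
river: ρ → (7,7,-9)
river: ρ → (-9,11,5)
river: ρ → (5,9,-11)
river: ρ → (-11,13,3)
river: ρ → (3,17,-1)
river: ρ → (-1,17,3)
river: ρ → (3,13,-11)
river: ρ → (-11,9,5)
ρ-cycle length = 10 (tail of 0 descent steps not counted)

10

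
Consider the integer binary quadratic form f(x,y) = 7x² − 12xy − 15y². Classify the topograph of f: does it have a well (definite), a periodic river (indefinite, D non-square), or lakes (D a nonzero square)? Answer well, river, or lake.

D = b²−4ac = (-12)² − 4·7·(-15) = 564
D > 0 non-square ⇒ indefinite ⇒ periodic river

river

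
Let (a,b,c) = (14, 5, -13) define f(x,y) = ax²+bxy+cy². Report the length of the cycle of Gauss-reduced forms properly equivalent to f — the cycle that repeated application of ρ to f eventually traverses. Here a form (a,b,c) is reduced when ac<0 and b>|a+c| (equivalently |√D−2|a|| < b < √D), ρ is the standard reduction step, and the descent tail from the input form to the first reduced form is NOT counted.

D = 753, ⌊√D⌋ = 27
river: ρ → (-13,21,6)
river: ρ → (6,27,-1)
river: ρ → (-1,27,6)
river: ρ → (6,21,-13)
river: ρ → (-13,5,14)
river: ρ → (14,23,-4)
river: ρ → (-4,25,8)
river: ρ → (8,23,-7)
river: ρ → (-7,19,14)
river: ρ → (14,9,-12)
river: ρ → (-12,15,11)
river: ρ → (11,7,-16)
river: ρ → (-16,25,2)
river: ρ → (2,27,-3)
river: ρ → (-3,27,2)
river: ρ → (2,25,-16)
river: ρ → (-16,7,11)
river: ρ → (11,15,-12)
river: ρ → (-12,9,14)
river: ρ → (14,19,-7)
river: ρ → (-7,23,8)
river: ρ → (8,25,-4)
river: ρ → (-4,23,14)
river: ρ → (14,5,-13)
ρ-cycle length = 24 (tail of 0 descent steps not counted)

24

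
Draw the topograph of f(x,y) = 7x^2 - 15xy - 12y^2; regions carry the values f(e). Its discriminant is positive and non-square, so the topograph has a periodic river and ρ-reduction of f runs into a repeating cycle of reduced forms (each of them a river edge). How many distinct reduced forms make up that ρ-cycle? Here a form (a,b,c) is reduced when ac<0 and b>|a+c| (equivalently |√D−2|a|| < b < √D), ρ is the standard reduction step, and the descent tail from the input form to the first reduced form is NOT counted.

D = 561, ⌊√D⌋ = 23
descent: ρ → (-12,15,7)  [lands on river]
river: ρ → (7,13,-14)
river: ρ → (-14,15,6)
river: ρ → (6,21,-5)
river: ρ → (-5,19,10)
river: ρ → (10,21,-3)
river: ρ → (-3,21,10)
river: ρ → (10,19,-5)
river: ρ → (-5,21,6)
river: ρ → (6,15,-14)
river: ρ → (-14,13,7)
river: ρ → (7,15,-12)
river: ρ → (-12,9,10)
river: ρ → (10,11,-11)
river: ρ → (-11,11,10)
river: ρ → (10,9,-12)
ρ-cycle length = 16 (tail of 1 descent step not counted)

16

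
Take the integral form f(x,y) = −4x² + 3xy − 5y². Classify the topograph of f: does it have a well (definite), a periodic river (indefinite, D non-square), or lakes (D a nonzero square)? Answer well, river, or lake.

D = b²−4ac = 3² − 4·(-4)·(-5) = -71
D < 0 ⇒ definite ⇒ every region one sign ⇒ single well

well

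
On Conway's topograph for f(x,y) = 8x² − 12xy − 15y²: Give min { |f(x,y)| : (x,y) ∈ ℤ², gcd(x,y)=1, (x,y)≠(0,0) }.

descent: ρ → (-15,12,8)  [lands on river]
river: ρ → (8,20,-7)
river: ρ → (-7,22,5)
river: ρ → (5,18,-15)
closes: descent 1, river 4
min |a| on river = 5

5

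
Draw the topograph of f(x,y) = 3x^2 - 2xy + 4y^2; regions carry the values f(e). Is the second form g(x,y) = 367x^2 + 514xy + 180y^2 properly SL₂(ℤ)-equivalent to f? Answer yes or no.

D₁ = -44, D₂ = -44
f: reduced (well bottom): (3,-2,4) with a≤c, −a<b≤a
g: translate: b→-220 (≡514 mod 734), so (367,514,180)→(367,-220,33)
g: flip: (367,-220,33)→(33,220,367)
g: translate: b→22 (≡220 mod 66), so (33,220,367)→(33,22,4)
g: flip: (33,22,4)→(4,-22,33)
g: translate: b→2 (≡-22 mod 8), so (4,-22,33)→(4,2,3)
g: flip: (4,2,3)→(3,-2,4)
g: reduced (well bottom): (3,-2,4) with a≤c, −a<b≤a
reduced forms (3, -2, 4) vs (3, -2, 4) ⇒ equivalent

yes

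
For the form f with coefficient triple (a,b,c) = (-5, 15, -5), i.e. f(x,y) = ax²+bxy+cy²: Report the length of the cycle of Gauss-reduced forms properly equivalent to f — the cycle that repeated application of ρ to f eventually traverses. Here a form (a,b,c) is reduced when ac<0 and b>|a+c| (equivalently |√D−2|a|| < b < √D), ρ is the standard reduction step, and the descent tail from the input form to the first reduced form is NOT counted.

D = 125, ⌊√D⌋ = 11
descent: ρ → (-5,5,5)  [lands on river]
river: ρ → (5,5,-5)
ρ-cycle length = 2 (tail of 1 descent step not counted)

2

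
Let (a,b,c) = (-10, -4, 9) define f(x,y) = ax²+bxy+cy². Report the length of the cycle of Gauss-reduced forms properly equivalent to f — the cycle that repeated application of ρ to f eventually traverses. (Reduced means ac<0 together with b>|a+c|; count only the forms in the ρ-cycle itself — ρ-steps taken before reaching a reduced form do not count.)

D = 376, ⌊√D⌋ = 19
descent: ρ → (9,4,-10)  [lands on river]
river: ρ → (-10,16,3)
river: ρ → (3,14,-15)
river: ρ → (-15,16,2)
river: ρ → (2,16,-15)
river: ρ → (-15,14,3)
river: ρ → (3,16,-10)
river: ρ → (-10,4,9)
river: ρ → (9,14,-5)
river: ρ → (-5,16,6)
river: ρ → (6,8,-13)
river: ρ → (-13,18,1)
river: ρ → (1,18,-13)
river: ρ → (-13,8,6)
river: ρ → (6,16,-5)
river: ρ → (-5,14,9)
ρ-cycle length = 16 (tail of 1 descent step not counted)

16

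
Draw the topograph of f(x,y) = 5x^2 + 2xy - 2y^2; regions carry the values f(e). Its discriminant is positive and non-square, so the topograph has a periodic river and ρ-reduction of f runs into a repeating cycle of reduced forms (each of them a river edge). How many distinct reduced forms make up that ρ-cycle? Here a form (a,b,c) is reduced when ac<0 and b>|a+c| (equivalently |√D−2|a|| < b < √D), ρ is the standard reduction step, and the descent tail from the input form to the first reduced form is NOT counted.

D = 44, ⌊√D⌋ = 6
descent: ρ → (-2,6,1)  [lands on river]
river: ρ → (1,6,-2)
ρ-cycle length = 2 (tail of 1 descent step not counted)

2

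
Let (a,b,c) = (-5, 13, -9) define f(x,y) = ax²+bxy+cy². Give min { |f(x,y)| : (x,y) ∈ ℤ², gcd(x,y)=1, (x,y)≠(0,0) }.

translate: b→-3 (≡-13 mod 10), so (5,-13,9)→(5,-3,1)
flip: (5,-3,1)→(1,3,5)
translate: b→1 (≡3 mod 2), so (1,3,5)→(1,1,3)
reduced (well bottom): (1,1,3) with a≤c, −a<b≤a
well minimum |f| = |-1| = 1 (negative-definite)

1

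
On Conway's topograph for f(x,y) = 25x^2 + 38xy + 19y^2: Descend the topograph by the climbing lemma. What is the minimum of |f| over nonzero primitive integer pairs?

translate: b→-12 (≡38 mod 50), so (25,38,19)→(25,-12,6)
flip: (25,-12,6)→(6,12,25)
translate: b→0 (≡12 mod 12), so (6,12,25)→(6,0,19)
reduced (well bottom): (6,0,19) with a≤c, −a<b≤a
well minimum = a = 6

6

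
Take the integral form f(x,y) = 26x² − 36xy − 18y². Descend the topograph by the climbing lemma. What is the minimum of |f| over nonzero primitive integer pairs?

descent: ρ → (-18,36,26)  [lands on river]
river: ρ → (26,16,-28)
river: ρ → (-28,40,14)
river: ρ → (14,44,-22)
river: ρ → (-22,44,14)
river: ρ → (14,40,-28)
river: ρ → (-28,16,26)
river: ρ → (26,36,-18)
closes: descent 1, river 8
min |a| on river = 14

14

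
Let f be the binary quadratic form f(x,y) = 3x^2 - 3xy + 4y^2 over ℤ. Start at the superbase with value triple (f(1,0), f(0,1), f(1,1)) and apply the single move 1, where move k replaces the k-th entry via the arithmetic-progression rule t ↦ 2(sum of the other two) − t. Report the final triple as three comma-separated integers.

start (3,4,4) = (f(1,0),f(0,1),f(1,1))
replace slot 1: 2·(4+4) − 3 = 13 → (13,4,4)

13,4,4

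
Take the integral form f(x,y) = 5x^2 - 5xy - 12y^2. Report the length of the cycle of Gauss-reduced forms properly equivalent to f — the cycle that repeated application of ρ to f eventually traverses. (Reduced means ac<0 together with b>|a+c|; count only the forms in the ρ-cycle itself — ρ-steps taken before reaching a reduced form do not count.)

D = 265, ⌊√D⌋ = 16
descent: ρ → (-12,5,5)
descent: ρ → (5,15,-2)  [lands on river]
river: ρ → (-2,13,12)
river: ρ → (12,11,-3)
river: ρ → (-3,13,8)
river: ρ → (8,3,-8)
river: ρ → (-8,13,3)
river: ρ → (3,11,-12)
river: ρ → (-12,13,2)
river: ρ → (2,15,-5)
river: ρ → (-5,15,2)
river: ρ → (2,13,-12)
river: ρ → (-12,11,3)
river: ρ → (3,13,-8)
river: ρ → (-8,3,8)
river: ρ → (8,13,-3)
river: ρ → (-3,11,12)
river: ρ → (12,13,-2)
river: ρ → (-2,15,5)
ρ-cycle length = 18 (tail of 2 descent steps not counted)

18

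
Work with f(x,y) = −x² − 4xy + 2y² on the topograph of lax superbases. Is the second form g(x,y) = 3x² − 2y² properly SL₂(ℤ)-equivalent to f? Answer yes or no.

D₁ = 24, D₂ = 24
river cycle of f (length 2): (2, 4, -1), (-1, 4, 2)
river cycle of g (length 2): (-2, 4, 1), (1, 4, -2)
cycles differ ⇒ inequivalent

no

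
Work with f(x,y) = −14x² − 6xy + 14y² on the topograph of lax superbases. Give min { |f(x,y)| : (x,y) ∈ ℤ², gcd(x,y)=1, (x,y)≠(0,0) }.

descent: ρ → (14,6,-14)  [lands on river]
river: ρ → (-14,22,6)
river: ρ → (6,26,-6)
river: ρ → (-6,22,14)
closes: descent 1, river 4
min |a| on river = 6

6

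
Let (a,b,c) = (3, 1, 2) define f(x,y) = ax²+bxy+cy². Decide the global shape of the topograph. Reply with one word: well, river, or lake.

D = b²−4ac = 1² − 4·3·2 = -23
D < 0 ⇒ definite ⇒ every region one sign ⇒ single well

well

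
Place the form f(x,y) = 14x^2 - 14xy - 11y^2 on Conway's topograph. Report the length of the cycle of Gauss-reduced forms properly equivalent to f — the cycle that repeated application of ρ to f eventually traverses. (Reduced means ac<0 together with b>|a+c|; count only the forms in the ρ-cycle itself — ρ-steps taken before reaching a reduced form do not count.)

D = 812, ⌊√D⌋ = 28
descent: ρ → (-11,14,14)  [lands on river]
river: ρ → (14,14,-11)
river: ρ → (-11,8,17)
river: ρ → (17,26,-2)
river: ρ → (-2,26,17)
river: ρ → (17,8,-11)
ρ-cycle length = 6 (tail of 1 descent step not counted)

6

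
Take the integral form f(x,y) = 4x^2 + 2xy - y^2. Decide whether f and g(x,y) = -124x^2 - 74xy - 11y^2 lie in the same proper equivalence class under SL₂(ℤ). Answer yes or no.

D₁ = 20, D₂ = 20
river cycle of f (length 2): (-1, 4, 1), (1, 4, -1)
river cycle of g (length 2): (-1, 4, 1), (1, 4, -1)
cycles coincide ⇒ equivalent

yes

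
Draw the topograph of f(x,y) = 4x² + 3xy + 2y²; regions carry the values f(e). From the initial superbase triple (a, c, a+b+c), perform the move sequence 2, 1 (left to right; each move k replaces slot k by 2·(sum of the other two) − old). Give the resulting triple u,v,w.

start (4,2,9) = (f(1,0),f(0,1),f(1,1))
replace slot 2: 2·(4+9) − 2 = 24 → (4,24,9)
replace slot 1: 2·(24+9) − 4 = 62 → (62,24,9)

62,24,9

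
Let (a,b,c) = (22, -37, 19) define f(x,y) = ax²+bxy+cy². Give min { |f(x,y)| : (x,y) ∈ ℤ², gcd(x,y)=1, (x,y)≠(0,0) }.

translate: b→7 (≡-37 mod 44), so (22,-37,19)→(22,7,4)
flip: (22,7,4)→(4,-7,22)
translate: b→1 (≡-7 mod 8), so (4,-7,22)→(4,1,19)
reduced (well bottom): (4,1,19) with a≤c, −a<b≤a
well minimum = a = 4

4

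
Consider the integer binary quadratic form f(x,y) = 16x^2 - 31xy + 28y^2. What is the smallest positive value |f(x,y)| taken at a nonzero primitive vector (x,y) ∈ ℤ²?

translate: b→1 (≡-31 mod 32), so (16,-31,28)→(16,1,13)
flip: (16,1,13)→(13,-1,16)
reduced (well bottom): (13,-1,16) with a≤c, −a<b≤a
well minimum = a = 13

13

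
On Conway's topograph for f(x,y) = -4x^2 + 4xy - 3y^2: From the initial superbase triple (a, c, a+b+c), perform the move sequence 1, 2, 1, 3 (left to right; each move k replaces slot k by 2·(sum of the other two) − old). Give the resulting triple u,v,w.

start (-4,-3,-3) = (f(1,0),f(0,1),f(1,1))
replace slot 1: 2·((-3)+(-3)) − (-4) = -8 → (-8,-3,-3)
replace slot 2: 2·((-8)+(-3)) − (-3) = -19 → (-8,-19,-3)
replace slot 1: 2·((-19)+(-3)) − (-8) = -36 → (-36,-19,-3)
replace slot 3: 2·((-36)+(-19)) − (-3) = -107 → (-36,-19,-107)

-36,-19,-107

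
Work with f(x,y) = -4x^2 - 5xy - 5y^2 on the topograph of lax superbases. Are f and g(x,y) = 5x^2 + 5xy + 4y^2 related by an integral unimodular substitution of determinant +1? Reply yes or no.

D₁ = -55, D₂ = -55
f is negative-definite; reduce −f:
−f: translate: b→-3 (≡5 mod 8), so (4,5,5)→(4,-3,4)
−f: flip: (4,-3,4)→(4,3,4)
−f: reduced (well bottom): (4,3,4) with a≤c, −a<b≤a
flip sign back: reduced form of f is (-4,-3,-4)
g: flip: (5,5,4)→(4,-5,5)
g: translate: b→3 (≡-5 mod 8), so (4,-5,5)→(4,3,4)
g: reduced (well bottom): (4,3,4) with a≤c, −a<b≤a
reduced forms (-4, -3, -4) vs (4, 3, 4) ⇒ inequivalent

no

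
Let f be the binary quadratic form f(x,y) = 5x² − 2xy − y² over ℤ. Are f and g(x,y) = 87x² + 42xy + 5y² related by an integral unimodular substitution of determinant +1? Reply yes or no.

D₁ = 24, D₂ = 24
river cycle of f (length 2): (-1, 4, 2), (2, 4, -1)
river cycle of g (length 2): (-1, 4, 2), (2, 4, -1)
cycles coincide ⇒ equivalent

yes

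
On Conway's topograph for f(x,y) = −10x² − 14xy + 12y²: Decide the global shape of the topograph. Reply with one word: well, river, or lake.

D = b²−4ac = (-14)² − 4·(-10)·12 = 676
D = 26² is a perfect square ⇒ form factors over ℤ ⇒ lakes

lake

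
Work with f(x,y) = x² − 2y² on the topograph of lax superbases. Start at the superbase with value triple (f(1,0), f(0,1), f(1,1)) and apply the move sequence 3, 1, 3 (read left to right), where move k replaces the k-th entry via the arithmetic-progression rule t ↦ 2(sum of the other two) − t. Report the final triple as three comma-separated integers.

start (1,-2,-1) = (f(1,0),f(0,1),f(1,1))
replace slot 3: 2·(1+(-2)) − (-1) = -1 → (1,-2,-1)
replace slot 1: 2·((-2)+(-1)) − 1 = -7 → (-7,-2,-1)
replace slot 3: 2·((-7)+(-2)) − (-1) = -17 → (-7,-2,-17)

-7,-2,-17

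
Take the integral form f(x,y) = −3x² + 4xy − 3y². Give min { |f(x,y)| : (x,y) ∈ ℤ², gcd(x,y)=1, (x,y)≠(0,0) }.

translate: b→2 (≡-4 mod 6), so (3,-4,3)→(3,2,2)
flip: (3,2,2)→(2,-2,3)
translate: b→2 (≡-2 mod 4), so (2,-2,3)→(2,2,3)
reduced (well bottom): (2,2,3) with a≤c, −a<b≤a
well minimum |f| = |-2| = 2 (negative-definite)

2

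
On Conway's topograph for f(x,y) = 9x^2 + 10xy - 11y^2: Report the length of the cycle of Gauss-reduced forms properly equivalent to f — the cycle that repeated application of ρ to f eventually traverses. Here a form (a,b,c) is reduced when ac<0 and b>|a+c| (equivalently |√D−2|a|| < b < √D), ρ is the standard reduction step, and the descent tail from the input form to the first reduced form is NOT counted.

D = 496, ⌊√D⌋ = 22
river: ρ → (-11,12,8)
river: ρ → (8,20,-3)
river: ρ → (-3,22,1)
river: ρ → (1,22,-3)
river: ρ → (-3,20,8)
river: ρ → (8,12,-11)
river: ρ → (-11,10,9)
river: ρ → (9,8,-12)
river: ρ → (-12,16,5)
river: ρ → (5,14,-15)
river: ρ → (-15,16,4)
river: ρ → (4,16,-15)
river: ρ → (-15,14,5)
river: ρ → (5,16,-12)
river: ρ → (-12,8,9)
river: ρ → (9,10,-11)
ρ-cycle length = 16 (tail of 0 descent steps not counted)

16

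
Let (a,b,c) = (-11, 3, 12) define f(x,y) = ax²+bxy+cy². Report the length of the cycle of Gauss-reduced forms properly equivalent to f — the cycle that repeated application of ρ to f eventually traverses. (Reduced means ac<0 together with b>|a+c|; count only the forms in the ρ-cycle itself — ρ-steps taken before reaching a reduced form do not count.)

D = 537, ⌊√D⌋ = 23
river: ρ → (12,21,-2)
river: ρ → (-2,23,1)
river: ρ → (1,23,-2)
river: ρ → (-2,21,12)
river: ρ → (12,3,-11)
river: ρ → (-11,19,4)
river: ρ → (4,21,-6)
river: ρ → (-6,15,13)
river: ρ → (13,11,-8)
river: ρ → (-8,21,3)
river: ρ → (3,21,-8)
river: ρ → (-8,11,13)
river: ρ → (13,15,-6)
river: ρ → (-6,21,4)
river: ρ → (4,19,-11)
river: ρ → (-11,3,12)
ρ-cycle length = 16 (tail of 0 descent steps not counted)

16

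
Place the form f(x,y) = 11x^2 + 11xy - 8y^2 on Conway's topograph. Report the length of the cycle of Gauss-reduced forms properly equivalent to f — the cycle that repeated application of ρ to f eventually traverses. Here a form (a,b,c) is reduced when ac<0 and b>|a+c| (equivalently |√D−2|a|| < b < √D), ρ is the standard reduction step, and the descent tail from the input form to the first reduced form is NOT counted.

D = 473, ⌊√D⌋ = 21
river: ρ → (-8,21,1)
river: ρ → (1,21,-8)
river: ρ → (-8,11,11)
river: ρ → (11,11,-8)
ρ-cycle length = 4 (tail of 0 descent steps not counted)

4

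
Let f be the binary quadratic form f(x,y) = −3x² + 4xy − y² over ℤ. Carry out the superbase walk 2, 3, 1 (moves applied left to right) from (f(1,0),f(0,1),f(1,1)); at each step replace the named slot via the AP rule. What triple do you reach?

start (-3,-1,0) = (f(1,0),f(0,1),f(1,1))
replace slot 2: 2·((-3)+0) − (-1) = -5 → (-3,-5,0)
replace slot 3: 2·((-3)+(-5)) − 0 = -16 → (-3,-5,-16)
replace slot 1: 2·((-5)+(-16)) − (-3) = -39 → (-39,-5,-16)

-39,-5,-16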